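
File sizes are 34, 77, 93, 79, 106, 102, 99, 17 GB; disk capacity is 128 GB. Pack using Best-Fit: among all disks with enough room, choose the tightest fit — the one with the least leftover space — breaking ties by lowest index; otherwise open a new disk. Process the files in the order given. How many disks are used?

6

34 GB → disk 1 (remaining 94 GB)
77 GB → disk 1 (remaining 17 GB)
93 GB → disk 2 (remaining 35 GB)
79 GB → disk 3 (remaining 49 GB)
106 GB → disk 4 (remaining 22 GB)
102 GB → disk 5 (remaining 26 GB)
99 GB → disk 6 (remaining 29 GB)
17 GB → disk 1 (remaining 0 GB)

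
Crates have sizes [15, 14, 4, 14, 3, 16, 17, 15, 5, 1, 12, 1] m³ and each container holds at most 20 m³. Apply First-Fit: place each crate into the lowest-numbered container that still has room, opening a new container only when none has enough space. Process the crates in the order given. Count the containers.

7

15 m³ → container 1 (remaining 5 m³)
14 m³ → container 2 (remaining 6 m³)
4 m³ → container 1 (remaining 1 m³)
14 m³ → container 3 (remaining 6 m³)
3 m³ → container 2 (remaining 3 m³)
16 m³ → container 4 (remaining 4 m³)
17 m³ → container 5 (remaining 3 m³)
15 m³ → container 6 (remaining 5 m³)
5 m³ → container 3 (remaining 1 m³)
1 m³ → container 1 (remaining 0 m³)
12 m³ → container 7 (remaining 8 m³)
1 m³ → container 2 (remaining 2 m³)
Final containers: [15,4,1] [14,3,1] [14,5] [16] [17] [15] [12].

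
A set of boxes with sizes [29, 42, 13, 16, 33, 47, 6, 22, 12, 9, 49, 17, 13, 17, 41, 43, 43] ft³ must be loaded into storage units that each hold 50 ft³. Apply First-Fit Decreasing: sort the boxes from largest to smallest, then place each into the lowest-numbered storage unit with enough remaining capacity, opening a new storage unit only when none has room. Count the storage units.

10

Sorted descending: 49, 47, 43, 43, 42, 41, 33, 29, 22, 17, 17, 16, 13, 13, 12, 9, 6.
49 ft³ → storage unit 1 (remaining 1 ft³)
47 ft³ → storage unit 2 (remaining 3 ft³)
43 ft³ → storage unit 3 (remaining 7 ft³)
43 ft³ → storage unit 4 (remaining 7 ft³)
42 ft³ → storage unit 5 (remaining 8 ft³)
41 ft³ → storage unit 6 (remaining 9 ft³)
33 ft³ → storage unit 7 (remaining 17 ft³)
29 ft³ → storage unit 8 (remaining 21 ft³)
22 ft³ → storage unit 9 (remaining 28 ft³)
17 ft³ → storage unit 7 (remaining 0 ft³)
17 ft³ → storage unit 8 (remaining 4 ft³)
16 ft³ → storage unit 9 (remaining 12 ft³)
13 ft³ → storage unit 10 (remaining 37 ft³)
13 ft³ → storage unit 10 (remaining 24 ft³)
12 ft³ → storage unit 9 (remaining 0 ft³)
9 ft³ → storage unit 6 (remaining 0 ft³)
6 ft³ → storage unit 3 (remaining 1 ft³)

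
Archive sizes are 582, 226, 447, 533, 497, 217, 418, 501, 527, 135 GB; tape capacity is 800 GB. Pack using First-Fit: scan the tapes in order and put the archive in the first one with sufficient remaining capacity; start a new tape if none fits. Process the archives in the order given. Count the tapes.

7

tape 1: place 582 GB, 218 GB left
tape 2: place 226 GB, 574 GB left
tape 2: place 447 GB, 127 GB left
tape 3: place 533 GB, 267 GB left
tape 4: place 497 GB, 303 GB left
tape 1: place 217 GB, 1 GB left
tape 5: place 418 GB, 382 GB left
tape 6: place 501 GB, 299 GB left
tape 7: place 527 GB, 273 GB left
tape 3: place 135 GB, 132 GB left
Final tapes: [582,217] [226,447] [533,135] [497] [418] [501] [527].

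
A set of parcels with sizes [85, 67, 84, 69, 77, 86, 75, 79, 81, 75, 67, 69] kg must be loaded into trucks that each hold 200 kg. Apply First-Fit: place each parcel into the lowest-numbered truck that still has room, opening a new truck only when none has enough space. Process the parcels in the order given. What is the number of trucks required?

6

85 kg → truck 1 (remaining 115 kg)
67 kg → truck 1 (remaining 48 kg)
84 kg → truck 2 (remaining 116 kg)
69 kg → truck 2 (remaining 47 kg)
77 kg → truck 3 (remaining 123 kg)
86 kg → truck 3 (remaining 37 kg)
75 kg → truck 4 (remaining 125 kg)
79 kg → truck 4 (remaining 46 kg)
81 kg → truck 5 (remaining 119 kg)
75 kg → truck 5 (remaining 44 kg)
67 kg → truck 6 (remaining 133 kg)
69 kg → truck 6 (remaining 64 kg)
Final trucks: [85,67] [84,69] [77,86] [75,79] [81,75] [67,69].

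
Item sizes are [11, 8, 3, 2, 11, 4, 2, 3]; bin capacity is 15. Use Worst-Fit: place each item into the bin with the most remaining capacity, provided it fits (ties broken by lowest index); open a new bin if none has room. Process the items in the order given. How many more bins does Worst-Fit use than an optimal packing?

Worst-Fit: [11,2] [8,3,4] [11,2] [3] → 4 bins.
Total size 44; any packing needs at least ⌈44/15⌉ = 3 bins.
An optimal packing achieves that bound: [11,4] [11,3] [8,3,2,2] → 3 bins.
Excess: 4 − 3 = 1.

1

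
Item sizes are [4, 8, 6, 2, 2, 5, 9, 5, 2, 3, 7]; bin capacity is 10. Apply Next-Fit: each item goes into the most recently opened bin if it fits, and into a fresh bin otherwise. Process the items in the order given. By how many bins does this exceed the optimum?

1

Next-Fit: [4] [8] [6,2,2] [5] [9] [5,2,3] [7] → 7 bins.
Total size 53; any packing needs at least ⌈53/10⌉ = 6 bins.
An optimal packing achieves that bound: [9] [8,2] [7,3] [6,4] [5,5] [2,2] → 6 bins.
Excess: 7 − 6 = 1.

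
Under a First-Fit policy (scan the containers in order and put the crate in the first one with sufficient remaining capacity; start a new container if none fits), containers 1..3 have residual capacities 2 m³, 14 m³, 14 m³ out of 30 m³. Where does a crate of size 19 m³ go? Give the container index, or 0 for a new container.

No container has ≥ 19 m³ free, so a new container is opened.

0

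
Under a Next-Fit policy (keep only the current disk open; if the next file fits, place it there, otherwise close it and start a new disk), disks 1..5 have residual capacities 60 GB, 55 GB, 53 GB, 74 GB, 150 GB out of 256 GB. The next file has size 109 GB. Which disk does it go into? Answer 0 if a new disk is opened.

5

Next-Fit only looks at disk 5, which has 150 GB free.
109 GB fits there.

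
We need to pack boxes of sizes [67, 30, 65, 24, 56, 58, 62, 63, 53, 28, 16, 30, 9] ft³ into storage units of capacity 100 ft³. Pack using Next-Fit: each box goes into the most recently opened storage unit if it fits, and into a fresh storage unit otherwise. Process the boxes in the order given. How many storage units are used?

67 ft³ → storage unit 1 (remaining 33 ft³)
30 ft³ → storage unit 1 (remaining 3 ft³)
65 ft³ → storage unit 2 (remaining 35 ft³)
24 ft³ → storage unit 2 (remaining 11 ft³)
56 ft³ → storage unit 3 (remaining 44 ft³)
58 ft³ → storage unit 4 (remaining 42 ft³)
62 ft³ → storage unit 5 (remaining 38 ft³)
63 ft³ → storage unit 6 (remaining 37 ft³)
53 ft³ → storage unit 7 (remaining 47 ft³)
28 ft³ → storage unit 7 (remaining 19 ft³)
16 ft³ → storage unit 7 (remaining 3 ft³)
30 ft³ → storage unit 8 (remaining 70 ft³)
9 ft³ → storage unit 8 (remaining 61 ft³)
Final storage units: [67,30] [65,24] [56] [58] [62] [63] [53,28,16] [30,9].

8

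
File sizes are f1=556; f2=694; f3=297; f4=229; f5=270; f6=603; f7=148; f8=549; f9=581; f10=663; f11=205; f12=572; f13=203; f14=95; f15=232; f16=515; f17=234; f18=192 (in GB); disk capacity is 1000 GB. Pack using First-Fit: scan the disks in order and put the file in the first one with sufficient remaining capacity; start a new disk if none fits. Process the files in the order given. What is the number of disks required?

8 disks

f1 (556 GB) → disk 1 (remaining 444 GB)
f2 (694 GB) → disk 2 (remaining 306 GB)
f3 (297 GB) → disk 1 (remaining 147 GB)
f4 (229 GB) → disk 2 (remaining 77 GB)
f5 (270 GB) → disk 3 (remaining 730 GB)
f6 (603 GB) → disk 3 (remaining 127 GB)
f7 (148 GB) → disk 4 (remaining 852 GB)
f8 (549 GB) → disk 4 (remaining 303 GB)
f9 (581 GB) → disk 5 (remaining 419 GB)
f10 (663 GB) → disk 6 (remaining 337 GB)
f11 (205 GB) → disk 4 (remaining 98 GB)
f12 (572 GB) → disk 7 (remaining 428 GB)
f13 (203 GB) → disk 5 (remaining 216 GB)
f14 (95 GB) → disk 1 (remaining 52 GB)
f15 (232 GB) → disk 6 (remaining 105 GB)
f16 (515 GB) → disk 8 (remaining 485 GB)
f17 (234 GB) → disk 7 (remaining 194 GB)
f18 (192 GB) → disk 5 (remaining 24 GB)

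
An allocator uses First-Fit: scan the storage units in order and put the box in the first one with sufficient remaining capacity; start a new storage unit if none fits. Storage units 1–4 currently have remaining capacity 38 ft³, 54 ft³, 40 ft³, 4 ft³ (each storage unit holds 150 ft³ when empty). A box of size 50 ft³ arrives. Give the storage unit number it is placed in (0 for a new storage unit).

Storage units with room: storage unit 2 (54 ft³).
The first with room is storage unit 2.

2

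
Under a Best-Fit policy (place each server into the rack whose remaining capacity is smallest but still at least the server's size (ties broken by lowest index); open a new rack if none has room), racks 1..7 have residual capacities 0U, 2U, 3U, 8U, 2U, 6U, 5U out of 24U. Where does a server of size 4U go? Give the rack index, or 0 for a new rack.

Racks with room: rack 4 (8U), rack 6 (6U), rack 7 (5U).
Tightest fit is rack 7 with 5U free.

7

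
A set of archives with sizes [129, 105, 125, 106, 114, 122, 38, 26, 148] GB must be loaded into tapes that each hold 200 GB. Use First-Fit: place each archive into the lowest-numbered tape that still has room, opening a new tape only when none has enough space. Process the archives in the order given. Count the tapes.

7

tape 1: place 129 GB, 71 GB left
tape 2: place 105 GB, 95 GB left
tape 3: place 125 GB, 75 GB left
tape 4: place 106 GB, 94 GB left
tape 5: place 114 GB, 86 GB left
tape 6: place 122 GB, 78 GB left
tape 1: place 38 GB, 33 GB left
tape 1: place 26 GB, 7 GB left
tape 7: place 148 GB, 52 GB left
Final tapes: [129,38,26] [105] [125] [106] [114] [122] [148].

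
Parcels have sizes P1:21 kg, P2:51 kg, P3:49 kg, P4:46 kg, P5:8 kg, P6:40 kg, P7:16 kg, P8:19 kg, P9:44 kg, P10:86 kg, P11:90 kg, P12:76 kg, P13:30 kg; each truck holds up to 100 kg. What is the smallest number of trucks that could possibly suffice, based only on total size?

Total size = 21 + 51 + 49 + 46 + 8 + 40 + 16 + 19 + 44 + 86 + 90 + 76 + 30 = 576 kg.
⌈576 / 100⌉ = 6.

6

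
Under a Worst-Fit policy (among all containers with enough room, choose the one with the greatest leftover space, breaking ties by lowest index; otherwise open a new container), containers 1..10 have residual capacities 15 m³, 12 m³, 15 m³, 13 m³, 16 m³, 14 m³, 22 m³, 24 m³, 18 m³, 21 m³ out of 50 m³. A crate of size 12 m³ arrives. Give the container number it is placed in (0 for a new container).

8

Containers with room: container 1 (15 m³), container 2 (12 m³), container 3 (15 m³), container 4 (13 m³), container 5 (16 m³), container 6 (14 m³), container 7 (22 m³), container 8 (24 m³), container 9 (18 m³), container 10 (21 m³).
Most room is container 8 with 24 m³ free.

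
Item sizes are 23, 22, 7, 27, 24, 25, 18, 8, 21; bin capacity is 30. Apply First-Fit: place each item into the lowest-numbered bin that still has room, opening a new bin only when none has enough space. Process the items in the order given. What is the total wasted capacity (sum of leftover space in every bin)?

35

Put 23 in bin 1; 7 remain.
Put 22 in bin 2; 8 remain.
Put 7 in bin 1; 0 remain.
Put 27 in bin 3; 3 remain.
Put 24 in bin 4; 6 remain.
Put 25 in bin 5; 5 remain.
Put 18 in bin 6; 12 remain.
Put 8 in bin 2; 0 remain.
Put 21 in bin 7; 9 remain.
7 bins × 30 = 210; used 175; unused 35.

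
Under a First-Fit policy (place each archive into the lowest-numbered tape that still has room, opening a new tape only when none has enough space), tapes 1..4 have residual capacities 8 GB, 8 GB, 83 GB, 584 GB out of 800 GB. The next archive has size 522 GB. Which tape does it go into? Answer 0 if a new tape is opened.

Tapes with room: tape 4 (584 GB).
The first with room is tape 4.

4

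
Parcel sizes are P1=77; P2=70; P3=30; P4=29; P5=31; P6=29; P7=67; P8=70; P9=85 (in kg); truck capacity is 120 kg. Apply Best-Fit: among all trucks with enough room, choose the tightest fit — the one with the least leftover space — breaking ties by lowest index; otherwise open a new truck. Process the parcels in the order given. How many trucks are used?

Put P1 (77 kg) in truck 1; 43 kg remain.
Put P2 (70 kg) in truck 2; 50 kg remain.
Put P3 (30 kg) in truck 1; 13 kg remain.
Put P4 (29 kg) in truck 2; 21 kg remain.
Put P5 (31 kg) in truck 3; 89 kg remain.
Put P6 (29 kg) in truck 3; 60 kg remain.
Put P7 (67 kg) in truck 4; 53 kg remain.
Put P8 (70 kg) in truck 5; 50 kg remain.
Put P9 (85 kg) in truck 6; 35 kg remain.
Final trucks: [77,30] [70,29] [31,29] [67] [70] [85].

6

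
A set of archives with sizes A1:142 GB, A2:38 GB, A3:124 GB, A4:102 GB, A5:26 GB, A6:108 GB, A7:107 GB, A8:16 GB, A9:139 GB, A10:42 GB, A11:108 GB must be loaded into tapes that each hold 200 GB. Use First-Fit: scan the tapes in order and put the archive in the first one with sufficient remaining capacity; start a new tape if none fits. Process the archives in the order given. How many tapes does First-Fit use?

7

Put A1 (142 GB) in tape 1; 58 GB remain.
Put A2 (38 GB) in tape 1; 20 GB remain.
Put A3 (124 GB) in tape 2; 76 GB remain.
Put A4 (102 GB) in tape 3; 98 GB remain.
Put A5 (26 GB) in tape 2; 50 GB remain.
Put A6 (108 GB) in tape 4; 92 GB remain.
Put A7 (107 GB) in tape 5; 93 GB remain.
Put A8 (16 GB) in tape 1; 4 GB remain.
Put A9 (139 GB) in tape 6; 61 GB remain.
Put A10 (42 GB) in tape 2; 8 GB remain.
Put A11 (108 GB) in tape 7; 92 GB remain.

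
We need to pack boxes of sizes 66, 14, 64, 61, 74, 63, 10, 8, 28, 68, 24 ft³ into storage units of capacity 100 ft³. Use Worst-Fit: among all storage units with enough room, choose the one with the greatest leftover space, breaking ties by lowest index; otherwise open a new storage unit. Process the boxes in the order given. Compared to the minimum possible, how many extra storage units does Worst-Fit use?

Worst-Fit: [66,14] [64,28] [61,10] [74] [63,8] [68,24] → 6 storage units.
6 boxes exceed 50 ft³ (half the capacity), and no two of those can share a storage unit, so at least 6 storage units are needed.
So 6 is already optimal.

0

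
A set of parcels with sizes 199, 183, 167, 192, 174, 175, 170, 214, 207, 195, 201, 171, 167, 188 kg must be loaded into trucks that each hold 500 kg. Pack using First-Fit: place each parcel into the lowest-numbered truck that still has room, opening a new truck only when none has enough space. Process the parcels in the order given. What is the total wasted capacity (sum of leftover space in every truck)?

truck 1: place 199 kg, 301 kg left
truck 1: place 183 kg, 118 kg left
truck 2: place 167 kg, 333 kg left
truck 2: place 192 kg, 141 kg left
truck 3: place 174 kg, 326 kg left
truck 3: place 175 kg, 151 kg left
truck 4: place 170 kg, 330 kg left
truck 4: place 214 kg, 116 kg left
truck 5: place 207 kg, 293 kg left
truck 5: place 195 kg, 98 kg left
truck 6: place 201 kg, 299 kg left
truck 6: place 171 kg, 128 kg left
truck 7: place 167 kg, 333 kg left
truck 7: place 188 kg, 145 kg left
7 trucks × 500 kg = 3500 kg; used 2603 kg; unused 897 kg.

897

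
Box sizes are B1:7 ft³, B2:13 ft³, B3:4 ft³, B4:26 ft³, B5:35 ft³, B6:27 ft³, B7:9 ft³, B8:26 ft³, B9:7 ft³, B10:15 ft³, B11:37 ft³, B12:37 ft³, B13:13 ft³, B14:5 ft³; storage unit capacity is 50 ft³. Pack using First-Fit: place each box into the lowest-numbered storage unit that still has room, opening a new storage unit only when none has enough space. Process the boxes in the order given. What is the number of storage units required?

6

Put B1 (7 ft³) in storage unit 1; 43 ft³ remain.
Put B2 (13 ft³) in storage unit 1; 30 ft³ remain.
Put B3 (4 ft³) in storage unit 1; 26 ft³ remain.
Put B4 (26 ft³) in storage unit 1; 0 ft³ remain.
Put B5 (35 ft³) in storage unit 2; 15 ft³ remain.
Put B6 (27 ft³) in storage unit 3; 23 ft³ remain.
Put B7 (9 ft³) in storage unit 2; 6 ft³ remain.
Put B8 (26 ft³) in storage unit 4; 24 ft³ remain.
Put B9 (7 ft³) in storage unit 3; 16 ft³ remain.
Put B10 (15 ft³) in storage unit 3; 1 ft³ remain.
Put B11 (37 ft³) in storage unit 5; 13 ft³ remain.
Put B12 (37 ft³) in storage unit 6; 13 ft³ remain.
Put B13 (13 ft³) in storage unit 4; 11 ft³ remain.
Put B14 (5 ft³) in storage unit 2; 1 ft³ remain.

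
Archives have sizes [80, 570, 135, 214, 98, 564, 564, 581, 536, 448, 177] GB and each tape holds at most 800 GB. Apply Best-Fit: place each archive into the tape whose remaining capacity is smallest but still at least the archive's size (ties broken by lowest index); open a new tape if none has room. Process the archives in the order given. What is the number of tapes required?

tape 1: place 80 GB, 720 GB left
tape 1: place 570 GB, 150 GB left
tape 1: place 135 GB, 15 GB left
tape 2: place 214 GB, 586 GB left
tape 2: place 98 GB, 488 GB left
tape 3: place 564 GB, 236 GB left
tape 4: place 564 GB, 236 GB left
tape 5: place 581 GB, 219 GB left
tape 6: place 536 GB, 264 GB left
tape 2: place 448 GB, 40 GB left
tape 5: place 177 GB, 42 GB left
Final tapes: [80,570,135] [214,98,448] [564] [564] [581,177] [536].

6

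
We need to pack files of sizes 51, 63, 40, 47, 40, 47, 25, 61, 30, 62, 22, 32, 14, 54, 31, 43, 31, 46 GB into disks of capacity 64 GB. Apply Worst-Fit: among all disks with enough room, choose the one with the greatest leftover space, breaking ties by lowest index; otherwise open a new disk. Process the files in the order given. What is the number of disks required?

14 disks

Put 51 GB in disk 1; 13 GB remain.
Put 63 GB in disk 2; 1 GB remain.
Put 40 GB in disk 3; 24 GB remain.
Put 47 GB in disk 4; 17 GB remain.
Put 40 GB in disk 5; 24 GB remain.
Put 47 GB in disk 6; 17 GB remain.
Put 25 GB in disk 7; 39 GB remain.
Put 61 GB in disk 8; 3 GB remain.
Put 30 GB in disk 7; 9 GB remain.
Put 62 GB in disk 9; 2 GB remain.
Put 22 GB in disk 3; 2 GB remain.
Put 32 GB in disk 10; 32 GB remain.
Put 14 GB in disk 10; 18 GB remain.
Put 54 GB in disk 11; 10 GB remain.
Put 31 GB in disk 12; 33 GB remain.
Put 43 GB in disk 13; 21 GB remain.
Put 31 GB in disk 12; 2 GB remain.
Put 46 GB in disk 14; 18 GB remain.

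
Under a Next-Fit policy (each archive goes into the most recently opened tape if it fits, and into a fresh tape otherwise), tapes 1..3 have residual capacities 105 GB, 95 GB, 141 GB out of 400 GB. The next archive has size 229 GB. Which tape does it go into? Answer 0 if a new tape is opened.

Next-Fit only looks at tape 3, which has 141 GB free.
229 GB does not fit, so a new tape is opened.

0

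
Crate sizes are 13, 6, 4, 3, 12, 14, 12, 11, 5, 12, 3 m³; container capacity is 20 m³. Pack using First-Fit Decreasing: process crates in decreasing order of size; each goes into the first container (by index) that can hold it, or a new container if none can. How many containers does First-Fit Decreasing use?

6 containers

Sorted descending: 14, 13, 12, 12, 12, 11, 6, 5, 4, 3, 3.
14 m³ → container 1 (remaining 6 m³)
13 m³ → container 2 (remaining 7 m³)
12 m³ → container 3 (remaining 8 m³)
12 m³ → container 4 (remaining 8 m³)
12 m³ → container 5 (remaining 8 m³)
11 m³ → container 6 (remaining 9 m³)
6 m³ → container 1 (remaining 0 m³)
5 m³ → container 2 (remaining 2 m³)
4 m³ → container 3 (remaining 4 m³)
3 m³ → container 3 (remaining 1 m³)
3 m³ → container 4 (remaining 5 m³)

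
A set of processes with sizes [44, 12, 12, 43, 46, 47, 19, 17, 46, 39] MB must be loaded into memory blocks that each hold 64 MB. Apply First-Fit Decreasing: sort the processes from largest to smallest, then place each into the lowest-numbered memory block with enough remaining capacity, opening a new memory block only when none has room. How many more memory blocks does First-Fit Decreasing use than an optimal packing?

0

First-Fit Decreasing: [47,17] [46,12] [46,12] [44,19] [43] [39] → 6 memory blocks.
Total size 325 MB; any packing needs at least ⌈325/64⌉ = 6 memory blocks.
So 6 is already optimal.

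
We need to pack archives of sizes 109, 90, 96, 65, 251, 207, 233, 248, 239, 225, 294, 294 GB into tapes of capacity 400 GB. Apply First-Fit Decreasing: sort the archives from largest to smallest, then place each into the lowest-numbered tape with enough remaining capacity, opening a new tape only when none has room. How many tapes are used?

8 tapes

Sorted descending: 294, 294, 251, 248, 239, 233, 225, 207, 109, 96, 90, 65.
Put 294 GB in tape 1; 106 GB remain.
Put 294 GB in tape 2; 106 GB remain.
Put 251 GB in tape 3; 149 GB remain.
Put 248 GB in tape 4; 152 GB remain.
Put 239 GB in tape 5; 161 GB remain.
Put 233 GB in tape 6; 167 GB remain.
Put 225 GB in tape 7; 175 GB remain.
Put 207 GB in tape 8; 193 GB remain.
Put 109 GB in tape 3; 40 GB remain.
Put 96 GB in tape 1; 10 GB remain.
Put 90 GB in tape 2; 16 GB remain.
Put 65 GB in tape 4; 87 GB remain.
Final tapes: [294,96] [294,90] [251,109] [248,65] [239] [233] [225] [207].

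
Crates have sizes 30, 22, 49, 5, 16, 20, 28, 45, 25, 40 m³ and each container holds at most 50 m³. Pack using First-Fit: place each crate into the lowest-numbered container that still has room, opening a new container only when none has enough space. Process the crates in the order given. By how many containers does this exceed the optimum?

1

First-Fit: [30,5] [22,16] [49] [20,28] [45] [25] [40] → 7 containers.
Total size 280 m³; any packing needs at least ⌈280/50⌉ = 6 containers.
An optimal packing achieves that bound: [49] [45,5] [40] [30,20] [28,22] [25,16] → 6 containers.
Excess: 7 − 6 = 1.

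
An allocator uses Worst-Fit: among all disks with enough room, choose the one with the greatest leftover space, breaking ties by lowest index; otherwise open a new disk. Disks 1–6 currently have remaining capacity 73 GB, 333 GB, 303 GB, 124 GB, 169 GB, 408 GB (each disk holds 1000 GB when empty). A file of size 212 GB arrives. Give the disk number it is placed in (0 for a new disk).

6

Disks with room: disk 2 (333 GB), disk 3 (303 GB), disk 6 (408 GB).
Most room is disk 6 with 408 GB free.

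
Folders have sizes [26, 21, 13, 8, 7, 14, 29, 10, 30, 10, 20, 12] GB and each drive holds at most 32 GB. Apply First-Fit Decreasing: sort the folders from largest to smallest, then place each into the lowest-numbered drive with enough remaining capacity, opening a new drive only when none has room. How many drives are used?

Sorted descending: 30, 29, 26, 21, 20, 14, 13, 12, 10, 10, 8, 7.
drive 1: place 30 GB, 2 GB left
drive 2: place 29 GB, 3 GB left
drive 3: place 26 GB, 6 GB left
drive 4: place 21 GB, 11 GB left
drive 5: place 20 GB, 12 GB left
drive 6: place 14 GB, 18 GB left
drive 6: place 13 GB, 5 GB left
drive 5: place 12 GB, 0 GB left
drive 4: place 10 GB, 1 GB left
drive 7: place 10 GB, 22 GB left
drive 7: place 8 GB, 14 GB left
drive 7: place 7 GB, 7 GB left

7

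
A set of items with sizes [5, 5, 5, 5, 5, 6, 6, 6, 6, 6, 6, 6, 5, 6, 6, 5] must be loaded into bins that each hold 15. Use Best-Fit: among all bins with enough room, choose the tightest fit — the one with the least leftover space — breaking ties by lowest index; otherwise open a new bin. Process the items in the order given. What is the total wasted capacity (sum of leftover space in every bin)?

Put 5 in bin 1; 10 remain.
Put 5 in bin 1; 5 remain.
Put 5 in bin 1; 0 remain.
Put 5 in bin 2; 10 remain.
Put 5 in bin 2; 5 remain.
Put 6 in bin 3; 9 remain.
Put 6 in bin 3; 3 remain.
Put 6 in bin 4; 9 remain.
Put 6 in bin 4; 3 remain.
Put 6 in bin 5; 9 remain.
Put 6 in bin 5; 3 remain.
Put 6 in bin 6; 9 remain.
Put 5 in bin 2; 0 remain.
Put 6 in bin 6; 3 remain.
Put 6 in bin 7; 9 remain.
Put 5 in bin 7; 4 remain.
7 bins × 15 = 105; used 89; unused 16.

16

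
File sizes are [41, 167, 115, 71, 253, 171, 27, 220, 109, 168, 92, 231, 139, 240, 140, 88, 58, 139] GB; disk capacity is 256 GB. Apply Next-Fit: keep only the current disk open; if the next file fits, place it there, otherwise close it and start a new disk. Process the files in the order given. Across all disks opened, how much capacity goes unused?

Put 41 GB in disk 1; 215 GB remain.
Put 167 GB in disk 1; 48 GB remain.
Put 115 GB in disk 2; 141 GB remain.
Put 71 GB in disk 2; 70 GB remain.
Put 253 GB in disk 3; 3 GB remain.
Put 171 GB in disk 4; 85 GB remain.
Put 27 GB in disk 4; 58 GB remain.
Put 220 GB in disk 5; 36 GB remain.
Put 109 GB in disk 6; 147 GB remain.
Put 168 GB in disk 7; 88 GB remain.
Put 92 GB in disk 8; 164 GB remain.
Put 231 GB in disk 9; 25 GB remain.
Put 139 GB in disk 10; 117 GB remain.
Put 240 GB in disk 11; 16 GB remain.
Put 140 GB in disk 12; 116 GB remain.
Put 88 GB in disk 12; 28 GB remain.
Put 58 GB in disk 13; 198 GB remain.
Put 139 GB in disk 13; 59 GB remain.
13 disks × 256 GB = 3328 GB; used 2469 GB; unused 859 GB.

859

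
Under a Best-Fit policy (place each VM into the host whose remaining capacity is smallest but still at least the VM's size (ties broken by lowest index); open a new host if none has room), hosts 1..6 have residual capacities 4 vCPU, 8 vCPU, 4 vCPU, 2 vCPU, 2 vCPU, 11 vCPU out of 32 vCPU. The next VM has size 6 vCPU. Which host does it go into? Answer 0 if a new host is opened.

2

Hosts with room: host 2 (8 vCPU), host 6 (11 vCPU).
Tightest fit is host 2 with 8 vCPU free.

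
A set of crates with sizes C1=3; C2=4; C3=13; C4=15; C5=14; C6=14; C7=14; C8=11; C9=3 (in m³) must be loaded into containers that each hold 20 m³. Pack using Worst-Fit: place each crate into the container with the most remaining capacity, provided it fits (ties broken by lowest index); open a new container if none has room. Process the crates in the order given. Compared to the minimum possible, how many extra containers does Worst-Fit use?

Worst-Fit: [3,4,13] [15] [14] [14] [14] [11,3] → 6 containers.
6 crates exceed 10 m³ (half the capacity), and no two of those can share a container, so at least 6 containers are needed.
So 6 is already optimal.

0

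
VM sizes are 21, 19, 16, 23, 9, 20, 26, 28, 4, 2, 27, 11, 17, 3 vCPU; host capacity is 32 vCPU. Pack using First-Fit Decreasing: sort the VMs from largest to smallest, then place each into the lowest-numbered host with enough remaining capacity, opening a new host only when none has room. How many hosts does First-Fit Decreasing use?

Sorted descending: 28, 27, 26, 23, 21, 20, 19, 17, 16, 11, 9, 4, 3, 2.
host 1: place 28 vCPU, 4 vCPU left
host 2: place 27 vCPU, 5 vCPU left
host 3: place 26 vCPU, 6 vCPU left
host 4: place 23 vCPU, 9 vCPU left
host 5: place 21 vCPU, 11 vCPU left
host 6: place 20 vCPU, 12 vCPU left
host 7: place 19 vCPU, 13 vCPU left
host 8: place 17 vCPU, 15 vCPU left
host 9: place 16 vCPU, 16 vCPU left
host 5: place 11 vCPU, 0 vCPU left
host 4: place 9 vCPU, 0 vCPU left
host 1: place 4 vCPU, 0 vCPU left
host 2: place 3 vCPU, 2 vCPU left
host 2: place 2 vCPU, 0 vCPU left
Final hosts: [28,4] [27,3,2] [26] [23,9] [21,11] [20] [19] [17] [16].

9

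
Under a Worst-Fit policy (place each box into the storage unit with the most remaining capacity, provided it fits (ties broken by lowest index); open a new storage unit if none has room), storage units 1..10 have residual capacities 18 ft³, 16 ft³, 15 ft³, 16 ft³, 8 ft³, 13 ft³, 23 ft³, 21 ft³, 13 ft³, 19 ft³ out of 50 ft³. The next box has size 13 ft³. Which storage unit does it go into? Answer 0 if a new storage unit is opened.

Storage units with room: storage unit 1 (18 ft³), storage unit 2 (16 ft³), storage unit 3 (15 ft³), storage unit 4 (16 ft³), storage unit 6 (13 ft³), storage unit 7 (23 ft³), storage unit 8 (21 ft³), storage unit 9 (13 ft³), storage unit 10 (19 ft³).
Most room is storage unit 7 with 23 ft³ free.

7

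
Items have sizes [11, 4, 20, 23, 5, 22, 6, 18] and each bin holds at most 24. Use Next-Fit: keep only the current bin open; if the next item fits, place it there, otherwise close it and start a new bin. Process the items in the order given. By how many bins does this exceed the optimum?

1

Next-Fit: [11,4] [20] [23] [5] [22] [6,18] → 6 bins.
Total size 109; any packing needs at least ⌈109/24⌉ = 5 bins.
An optimal packing achieves that bound: [23] [22] [20,4] [18,6] [11,5] → 5 bins.
Excess: 6 − 5 = 1.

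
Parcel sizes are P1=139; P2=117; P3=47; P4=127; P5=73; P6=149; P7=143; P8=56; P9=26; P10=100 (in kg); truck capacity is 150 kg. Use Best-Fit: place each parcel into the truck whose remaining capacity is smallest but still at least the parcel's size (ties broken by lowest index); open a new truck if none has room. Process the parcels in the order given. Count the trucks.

P1 (139 kg) → truck 1 (remaining 11 kg)
P2 (117 kg) → truck 2 (remaining 33 kg)
P3 (47 kg) → truck 3 (remaining 103 kg)
P4 (127 kg) → truck 4 (remaining 23 kg)
P5 (73 kg) → truck 3 (remaining 30 kg)
P6 (149 kg) → truck 5 (remaining 1 kg)
P7 (143 kg) → truck 6 (remaining 7 kg)
P8 (56 kg) → truck 7 (remaining 94 kg)
P9 (26 kg) → truck 3 (remaining 4 kg)
P10 (100 kg) → truck 8 (remaining 50 kg)
Final trucks: [139] [117] [47,73,26] [127] [149] [143] [56] [100].

8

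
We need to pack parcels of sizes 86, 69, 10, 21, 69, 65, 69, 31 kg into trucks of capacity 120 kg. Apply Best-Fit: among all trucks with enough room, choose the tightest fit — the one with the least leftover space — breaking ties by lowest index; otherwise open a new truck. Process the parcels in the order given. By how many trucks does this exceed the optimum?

0

Best-Fit: [86,10,21] [69,31] [69] [65] [69] → 5 trucks.
5 parcels exceed 60 kg (half the capacity), and no two of those can share a truck, so at least 5 trucks are needed.
So 5 is already optimal.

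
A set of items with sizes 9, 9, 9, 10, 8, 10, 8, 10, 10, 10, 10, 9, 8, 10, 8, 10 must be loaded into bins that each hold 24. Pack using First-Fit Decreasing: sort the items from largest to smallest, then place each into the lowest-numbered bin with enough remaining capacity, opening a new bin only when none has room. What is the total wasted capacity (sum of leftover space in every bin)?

44

Sorted descending: 10, 10, 10, 10, 10, 10, 10, 10, 9, 9, 9, 9, 8, 8, 8, 8.
Put 10 in bin 1; 14 remain.
Put 10 in bin 1; 4 remain.
Put 10 in bin 2; 14 remain.
Put 10 in bin 2; 4 remain.
Put 10 in bin 3; 14 remain.
Put 10 in bin 3; 4 remain.
Put 10 in bin 4; 14 remain.
Put 10 in bin 4; 4 remain.
Put 9 in bin 5; 15 remain.
Put 9 in bin 5; 6 remain.
Put 9 in bin 6; 15 remain.
Put 9 in bin 6; 6 remain.
Put 8 in bin 7; 16 remain.
Put 8 in bin 7; 8 remain.
Put 8 in bin 7; 0 remain.
Put 8 in bin 8; 16 remain.
8 bins × 24 = 192; used 148; unused 44.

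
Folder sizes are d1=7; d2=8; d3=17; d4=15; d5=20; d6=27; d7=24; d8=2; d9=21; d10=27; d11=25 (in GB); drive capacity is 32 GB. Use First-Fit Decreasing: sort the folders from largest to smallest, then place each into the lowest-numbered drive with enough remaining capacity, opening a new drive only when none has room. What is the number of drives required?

7

Sorted descending: 27, 27, 25, 24, 21, 20, 17, 15, 8, 7, 2.
27 GB → drive 1 (remaining 5 GB)
27 GB → drive 2 (remaining 5 GB)
25 GB → drive 3 (remaining 7 GB)
24 GB → drive 4 (remaining 8 GB)
21 GB → drive 5 (remaining 11 GB)
20 GB → drive 6 (remaining 12 GB)
17 GB → drive 7 (remaining 15 GB)
15 GB → drive 7 (remaining 0 GB)
8 GB → drive 4 (remaining 0 GB)
7 GB → drive 3 (remaining 0 GB)
2 GB → drive 1 (remaining 3 GB)
Final drives: [27,2] [27] [25,7] [24,8] [21] [20] [17,15].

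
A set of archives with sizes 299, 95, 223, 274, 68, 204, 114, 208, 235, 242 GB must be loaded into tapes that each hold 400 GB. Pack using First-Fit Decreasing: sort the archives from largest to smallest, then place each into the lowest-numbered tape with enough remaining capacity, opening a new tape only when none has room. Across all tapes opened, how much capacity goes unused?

838

Sorted descending: 299, 274, 242, 235, 223, 208, 204, 114, 95, 68.
299 GB → tape 1 (remaining 101 GB)
274 GB → tape 2 (remaining 126 GB)
242 GB → tape 3 (remaining 158 GB)
235 GB → tape 4 (remaining 165 GB)
223 GB → tape 5 (remaining 177 GB)
208 GB → tape 6 (remaining 192 GB)
204 GB → tape 7 (remaining 196 GB)
114 GB → tape 2 (remaining 12 GB)
95 GB → tape 1 (remaining 6 GB)
68 GB → tape 3 (remaining 90 GB)
7 tapes × 400 GB = 2800 GB; used 1962 GB; unused 838 GB.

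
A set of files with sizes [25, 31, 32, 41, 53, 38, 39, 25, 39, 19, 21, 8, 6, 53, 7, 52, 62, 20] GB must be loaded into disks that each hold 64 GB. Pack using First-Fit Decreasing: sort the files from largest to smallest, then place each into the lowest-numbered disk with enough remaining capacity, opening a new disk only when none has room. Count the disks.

Sorted descending: 62, 53, 53, 52, 41, 39, 39, 38, 32, 31, 25, 25, 21, 20, 19, 8, 7, 6.
Put 62 GB in disk 1; 2 GB remain.
Put 53 GB in disk 2; 11 GB remain.
Put 53 GB in disk 3; 11 GB remain.
Put 52 GB in disk 4; 12 GB remain.
Put 41 GB in disk 5; 23 GB remain.
Put 39 GB in disk 6; 25 GB remain.
Put 39 GB in disk 7; 25 GB remain.
Put 38 GB in disk 8; 26 GB remain.
Put 32 GB in disk 9; 32 GB remain.
Put 31 GB in disk 9; 1 GB remain.
Put 25 GB in disk 6; 0 GB remain.
Put 25 GB in disk 7; 0 GB remain.
Put 21 GB in disk 5; 2 GB remain.
Put 20 GB in disk 8; 6 GB remain.
Put 19 GB in disk 10; 45 GB remain.
Put 8 GB in disk 2; 3 GB remain.
Put 7 GB in disk 3; 4 GB remain.
Put 6 GB in disk 4; 6 GB remain.

10 disks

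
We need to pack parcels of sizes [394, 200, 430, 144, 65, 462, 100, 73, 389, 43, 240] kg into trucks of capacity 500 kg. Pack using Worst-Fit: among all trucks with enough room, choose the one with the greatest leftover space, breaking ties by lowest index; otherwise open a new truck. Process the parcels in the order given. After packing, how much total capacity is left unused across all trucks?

truck 1: place 394 kg, 106 kg left
truck 2: place 200 kg, 300 kg left
truck 3: place 430 kg, 70 kg left
truck 2: place 144 kg, 156 kg left
truck 2: place 65 kg, 91 kg left
truck 4: place 462 kg, 38 kg left
truck 1: place 100 kg, 6 kg left
truck 2: place 73 kg, 18 kg left
truck 5: place 389 kg, 111 kg left
truck 5: place 43 kg, 68 kg left
truck 6: place 240 kg, 260 kg left
6 trucks × 500 kg = 3000 kg; used 2540 kg; unused 460 kg.

460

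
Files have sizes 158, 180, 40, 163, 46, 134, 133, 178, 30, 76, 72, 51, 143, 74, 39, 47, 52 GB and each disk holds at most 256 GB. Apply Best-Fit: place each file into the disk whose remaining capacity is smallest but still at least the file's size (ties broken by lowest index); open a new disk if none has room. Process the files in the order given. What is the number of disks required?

7 disks

disk 1: place 158 GB, 98 GB left
disk 2: place 180 GB, 76 GB left
disk 2: place 40 GB, 36 GB left
disk 3: place 163 GB, 93 GB left
disk 3: place 46 GB, 47 GB left
disk 4: place 134 GB, 122 GB left
disk 5: place 133 GB, 123 GB left
disk 6: place 178 GB, 78 GB left
disk 2: place 30 GB, 6 GB left
disk 6: place 76 GB, 2 GB left
disk 1: place 72 GB, 26 GB left
disk 4: place 51 GB, 71 GB left
disk 7: place 143 GB, 113 GB left
disk 7: place 74 GB, 39 GB left
disk 7: place 39 GB, 0 GB left
disk 3: place 47 GB, 0 GB left
disk 4: place 52 GB, 19 GB left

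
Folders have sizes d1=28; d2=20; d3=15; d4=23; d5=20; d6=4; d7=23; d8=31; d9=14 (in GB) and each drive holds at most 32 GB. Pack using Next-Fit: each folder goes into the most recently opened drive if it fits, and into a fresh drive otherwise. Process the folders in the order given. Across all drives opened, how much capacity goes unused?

Put d1 (28 GB) in drive 1; 4 GB remain.
Put d2 (20 GB) in drive 2; 12 GB remain.
Put d3 (15 GB) in drive 3; 17 GB remain.
Put d4 (23 GB) in drive 4; 9 GB remain.
Put d5 (20 GB) in drive 5; 12 GB remain.
Put d6 (4 GB) in drive 5; 8 GB remain.
Put d7 (23 GB) in drive 6; 9 GB remain.
Put d8 (31 GB) in drive 7; 1 GB remain.
Put d9 (14 GB) in drive 8; 18 GB remain.
8 drives × 32 GB = 256 GB; used 178 GB; unused 78 GB.

78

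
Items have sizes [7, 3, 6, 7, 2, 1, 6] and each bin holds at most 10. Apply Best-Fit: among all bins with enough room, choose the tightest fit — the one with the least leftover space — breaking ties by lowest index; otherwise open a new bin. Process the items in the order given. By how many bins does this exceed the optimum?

Best-Fit: [7,3] [6] [7,2,1] [6] → 4 bins.
Total size 32; any packing needs at least ⌈32/10⌉ = 4 bins.
So 4 is already optimal.

0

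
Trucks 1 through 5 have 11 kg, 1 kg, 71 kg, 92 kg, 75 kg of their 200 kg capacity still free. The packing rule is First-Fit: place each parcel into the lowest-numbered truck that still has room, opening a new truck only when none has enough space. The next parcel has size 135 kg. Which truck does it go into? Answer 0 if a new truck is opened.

0

No truck has ≥ 135 kg free, so a new truck is opened.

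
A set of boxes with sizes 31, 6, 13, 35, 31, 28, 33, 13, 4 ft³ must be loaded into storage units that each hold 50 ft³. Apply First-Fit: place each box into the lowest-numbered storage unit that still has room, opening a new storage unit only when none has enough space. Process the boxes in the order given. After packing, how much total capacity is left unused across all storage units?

56

storage unit 1: place 31 ft³, 19 ft³ left
storage unit 1: place 6 ft³, 13 ft³ left
storage unit 1: place 13 ft³, 0 ft³ left
storage unit 2: place 35 ft³, 15 ft³ left
storage unit 3: place 31 ft³, 19 ft³ left
storage unit 4: place 28 ft³, 22 ft³ left
storage unit 5: place 33 ft³, 17 ft³ left
storage unit 2: place 13 ft³, 2 ft³ left
storage unit 3: place 4 ft³, 15 ft³ left
5 storage units × 50 ft³ = 250 ft³; used 194 ft³; unused 56 ft³.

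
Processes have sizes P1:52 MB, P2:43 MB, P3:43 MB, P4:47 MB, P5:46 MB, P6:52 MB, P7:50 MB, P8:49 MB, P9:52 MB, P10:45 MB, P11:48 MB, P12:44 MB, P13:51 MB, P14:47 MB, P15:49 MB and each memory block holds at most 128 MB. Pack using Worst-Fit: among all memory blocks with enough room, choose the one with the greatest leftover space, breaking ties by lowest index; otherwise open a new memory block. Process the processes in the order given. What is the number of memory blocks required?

8 memory blocks

P1 (52 MB) → memory block 1 (remaining 76 MB)
P2 (43 MB) → memory block 1 (remaining 33 MB)
P3 (43 MB) → memory block 2 (remaining 85 MB)
P4 (47 MB) → memory block 2 (remaining 38 MB)
P5 (46 MB) → memory block 3 (remaining 82 MB)
P6 (52 MB) → memory block 3 (remaining 30 MB)
P7 (50 MB) → memory block 4 (remaining 78 MB)
P8 (49 MB) → memory block 4 (remaining 29 MB)
P9 (52 MB) → memory block 5 (remaining 76 MB)
P10 (45 MB) → memory block 5 (remaining 31 MB)
P11 (48 MB) → memory block 6 (remaining 80 MB)
P12 (44 MB) → memory block 6 (remaining 36 MB)
P13 (51 MB) → memory block 7 (remaining 77 MB)
P14 (47 MB) → memory block 7 (remaining 30 MB)
P15 (49 MB) → memory block 8 (remaining 79 MB)
Final memory blocks: [52,43] [43,47] [46,52] [50,49] [52,45] [48,44] [51,47] [49].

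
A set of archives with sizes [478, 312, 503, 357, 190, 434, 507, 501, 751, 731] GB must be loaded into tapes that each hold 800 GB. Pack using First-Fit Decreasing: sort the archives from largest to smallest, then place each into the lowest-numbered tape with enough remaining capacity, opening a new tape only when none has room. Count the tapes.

Sorted descending: 751, 731, 507, 503, 501, 478, 434, 357, 312, 190.
Put 751 GB in tape 1; 49 GB remain.
Put 731 GB in tape 2; 69 GB remain.
Put 507 GB in tape 3; 293 GB remain.
Put 503 GB in tape 4; 297 GB remain.
Put 501 GB in tape 5; 299 GB remain.
Put 478 GB in tape 6; 322 GB remain.
Put 434 GB in tape 7; 366 GB remain.
Put 357 GB in tape 7; 9 GB remain.
Put 312 GB in tape 6; 10 GB remain.
Put 190 GB in tape 3; 103 GB remain.
Final tapes: [751] [731] [507,190] [503] [501] [478,312] [434,357].

7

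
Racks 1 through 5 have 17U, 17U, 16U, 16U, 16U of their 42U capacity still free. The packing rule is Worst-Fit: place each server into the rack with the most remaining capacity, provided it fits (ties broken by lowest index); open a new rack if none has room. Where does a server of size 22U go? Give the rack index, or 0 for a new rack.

No rack has ≥ 22U free, so a new rack is opened.

0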